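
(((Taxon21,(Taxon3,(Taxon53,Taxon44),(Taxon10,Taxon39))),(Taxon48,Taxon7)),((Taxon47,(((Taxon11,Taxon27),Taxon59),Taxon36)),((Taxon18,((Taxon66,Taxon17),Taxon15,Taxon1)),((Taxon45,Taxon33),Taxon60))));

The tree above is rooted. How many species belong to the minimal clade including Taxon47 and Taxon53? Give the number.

The MRCA of Taxon47 and Taxon53 is the root, so the clade is the entire tree.
That clade contains 21 terminal taxa: Taxon1, Taxon10, Taxon11, Taxon15, Taxon17, Taxon18, Taxon21, Taxon27, Taxon3, Taxon33, Taxon36, Taxon39, Taxon44, Taxon45, Taxon47, Taxon48, Taxon53, Taxon59, Taxon60, Taxon66, Taxon7.

21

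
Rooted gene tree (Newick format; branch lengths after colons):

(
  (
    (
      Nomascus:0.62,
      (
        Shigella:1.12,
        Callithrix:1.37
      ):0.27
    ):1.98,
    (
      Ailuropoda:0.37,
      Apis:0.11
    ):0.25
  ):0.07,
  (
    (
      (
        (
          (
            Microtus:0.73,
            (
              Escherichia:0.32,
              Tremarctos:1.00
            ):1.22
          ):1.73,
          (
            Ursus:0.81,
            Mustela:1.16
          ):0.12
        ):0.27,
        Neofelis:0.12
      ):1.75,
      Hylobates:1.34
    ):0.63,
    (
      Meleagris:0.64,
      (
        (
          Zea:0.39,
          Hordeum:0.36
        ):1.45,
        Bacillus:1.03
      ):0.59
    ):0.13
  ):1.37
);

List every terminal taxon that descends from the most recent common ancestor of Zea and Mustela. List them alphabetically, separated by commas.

Bacillus, Escherichia, Hordeum, Hylobates, Meleagris, Microtus, Mustela, Neofelis, Tremarctos, Ursus, Zea

Tracing Zea: it sits inside (Zea,Hordeum).
Tracing Mustela: it sits inside (Ursus,Mustela).
The smallest clade enclosing both is (((((Microtus,(Escherichia,Tremarctos)),(Ursus,Mustela)),Neofelis),Hylobates),(Meleagris,((Zea,Hordeum),Bacillus))); the answer is its 11 terminal taxa in alphabetical order.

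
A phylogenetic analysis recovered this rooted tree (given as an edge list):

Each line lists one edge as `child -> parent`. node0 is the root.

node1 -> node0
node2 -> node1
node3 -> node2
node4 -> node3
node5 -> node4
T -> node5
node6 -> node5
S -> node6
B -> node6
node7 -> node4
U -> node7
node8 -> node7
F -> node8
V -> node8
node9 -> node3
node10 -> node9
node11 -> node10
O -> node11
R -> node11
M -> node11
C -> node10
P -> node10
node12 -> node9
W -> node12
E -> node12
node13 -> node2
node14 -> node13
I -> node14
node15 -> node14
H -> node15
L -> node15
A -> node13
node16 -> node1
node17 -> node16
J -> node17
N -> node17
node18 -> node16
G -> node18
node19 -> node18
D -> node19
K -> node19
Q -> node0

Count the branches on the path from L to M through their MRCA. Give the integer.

9

The MRCA of L and M is the node subtending ((((T,(S,B)),(U,(F,V))),(((O,R,M),C,P),(W,E))),((I,(H,L)),A)).
From L up to that node: 4 branches. From M up to the same node: 5 branches. Total: 4 + 5 = 9.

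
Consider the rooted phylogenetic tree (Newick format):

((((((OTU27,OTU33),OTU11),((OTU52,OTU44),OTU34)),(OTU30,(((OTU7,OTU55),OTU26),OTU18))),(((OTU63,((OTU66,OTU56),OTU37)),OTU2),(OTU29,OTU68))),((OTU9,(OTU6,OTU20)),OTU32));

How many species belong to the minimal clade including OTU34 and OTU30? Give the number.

11

The MRCA of OTU34 and OTU30 is the node subtending ((((OTU27,OTU33),OTU11),((OTU52,OTU44),OTU34)),(OTU30,(((OTU7,OTU55),OTU26),OTU18))).
That clade contains 11 terminal taxa: OTU11, OTU18, OTU26, OTU27, OTU30, OTU33, OTU34, OTU44, OTU52, OTU55, OTU7.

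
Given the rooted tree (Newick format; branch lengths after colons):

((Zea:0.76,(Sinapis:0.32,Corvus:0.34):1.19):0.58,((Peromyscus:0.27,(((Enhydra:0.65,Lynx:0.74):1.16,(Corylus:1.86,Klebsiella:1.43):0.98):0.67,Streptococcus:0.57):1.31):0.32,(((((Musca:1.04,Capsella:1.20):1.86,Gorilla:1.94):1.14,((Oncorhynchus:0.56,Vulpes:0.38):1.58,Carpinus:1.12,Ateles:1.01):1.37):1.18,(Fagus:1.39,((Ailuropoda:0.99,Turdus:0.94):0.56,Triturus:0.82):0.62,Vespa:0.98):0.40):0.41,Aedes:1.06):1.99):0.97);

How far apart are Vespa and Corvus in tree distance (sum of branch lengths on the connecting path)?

The path runs Vespa → … → MRCA → … → Corvus; the MRCA is the root of the tree.
Branch lengths along that path: 0.98 + 0.40 + 0.41 + 1.99 + 0.97 + 0.58 + 1.19 + 0.34 = 6.86.

6.86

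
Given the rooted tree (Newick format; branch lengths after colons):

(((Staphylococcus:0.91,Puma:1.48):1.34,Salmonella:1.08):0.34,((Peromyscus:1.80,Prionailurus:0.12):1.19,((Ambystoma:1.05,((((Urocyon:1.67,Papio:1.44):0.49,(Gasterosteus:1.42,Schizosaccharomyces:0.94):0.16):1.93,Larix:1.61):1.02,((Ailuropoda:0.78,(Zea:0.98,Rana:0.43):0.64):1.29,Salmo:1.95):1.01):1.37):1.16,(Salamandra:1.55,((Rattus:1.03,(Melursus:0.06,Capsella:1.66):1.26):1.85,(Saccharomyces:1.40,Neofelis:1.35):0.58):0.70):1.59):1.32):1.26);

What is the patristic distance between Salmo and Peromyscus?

9.80

The path runs Salmo → … → MRCA → … → Peromyscus; the MRCA is the node subtending ((Peromyscus,Prionailurus),((Ambystoma,((((Urocyon,Papio),(Gasterosteus,Schizosaccharomyces)),Larix),((Ailuropoda,(Zea,Rana)),Salmo))),(Salamandra,((Rattus,(Melursus,Capsella)),(Saccharomyces,Neofelis))))).
Branch lengths along that path: 1.95 + 1.01 + 1.37 + 1.16 + 1.32 + 1.19 + 1.80 = 9.80.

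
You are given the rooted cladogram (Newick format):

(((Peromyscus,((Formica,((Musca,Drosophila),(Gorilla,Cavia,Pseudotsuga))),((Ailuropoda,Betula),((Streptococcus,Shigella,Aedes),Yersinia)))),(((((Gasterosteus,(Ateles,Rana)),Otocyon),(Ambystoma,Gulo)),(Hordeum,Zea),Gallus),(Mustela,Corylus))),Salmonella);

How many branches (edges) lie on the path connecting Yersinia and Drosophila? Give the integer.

7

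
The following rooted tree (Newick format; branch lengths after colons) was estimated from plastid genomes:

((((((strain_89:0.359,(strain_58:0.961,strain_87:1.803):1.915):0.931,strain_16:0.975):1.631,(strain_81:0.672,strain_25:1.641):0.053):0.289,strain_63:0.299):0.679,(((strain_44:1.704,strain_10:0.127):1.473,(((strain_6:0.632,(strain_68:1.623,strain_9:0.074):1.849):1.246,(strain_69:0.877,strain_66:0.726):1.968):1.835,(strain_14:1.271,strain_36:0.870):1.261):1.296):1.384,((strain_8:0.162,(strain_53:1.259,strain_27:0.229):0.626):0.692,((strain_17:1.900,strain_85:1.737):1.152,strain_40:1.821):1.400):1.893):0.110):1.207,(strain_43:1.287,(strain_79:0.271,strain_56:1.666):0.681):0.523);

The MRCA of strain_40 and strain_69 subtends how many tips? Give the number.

15

The MRCA of strain_40 and strain_69 is the node subtending (((strain_44,strain_10),(((strain_6,(strain_68,strain_9)),(strain_69,strain_66)),(strain_14,strain_36))),((strain_8,(strain_53,strain_27)),((strain_17,strain_85),strain_40))).
That clade contains 15 terminal taxa: strain_10, strain_14, strain_17, strain_27, strain_36, strain_40, strain_44, strain_53, strain_6, strain_66, strain_68, strain_69, strain_8, strain_85, strain_9.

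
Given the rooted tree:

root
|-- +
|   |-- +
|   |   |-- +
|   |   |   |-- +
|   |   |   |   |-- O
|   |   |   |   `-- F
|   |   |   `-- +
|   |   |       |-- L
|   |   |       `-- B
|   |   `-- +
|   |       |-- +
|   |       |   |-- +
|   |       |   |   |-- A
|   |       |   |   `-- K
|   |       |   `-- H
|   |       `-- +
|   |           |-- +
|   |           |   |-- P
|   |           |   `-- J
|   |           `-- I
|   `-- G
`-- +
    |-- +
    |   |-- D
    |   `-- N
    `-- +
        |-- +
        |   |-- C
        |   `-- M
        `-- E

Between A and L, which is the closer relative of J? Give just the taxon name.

A

The MRCA of J and A subtends (((A,K),H),((P,J),I)) (6 taxa).
The MRCA of J and L subtends (((O,F),(L,B)),(((A,K),H),((P,J),I))) (10 taxa).
The first is nested inside the second, so J shares a more recent common ancestor with A.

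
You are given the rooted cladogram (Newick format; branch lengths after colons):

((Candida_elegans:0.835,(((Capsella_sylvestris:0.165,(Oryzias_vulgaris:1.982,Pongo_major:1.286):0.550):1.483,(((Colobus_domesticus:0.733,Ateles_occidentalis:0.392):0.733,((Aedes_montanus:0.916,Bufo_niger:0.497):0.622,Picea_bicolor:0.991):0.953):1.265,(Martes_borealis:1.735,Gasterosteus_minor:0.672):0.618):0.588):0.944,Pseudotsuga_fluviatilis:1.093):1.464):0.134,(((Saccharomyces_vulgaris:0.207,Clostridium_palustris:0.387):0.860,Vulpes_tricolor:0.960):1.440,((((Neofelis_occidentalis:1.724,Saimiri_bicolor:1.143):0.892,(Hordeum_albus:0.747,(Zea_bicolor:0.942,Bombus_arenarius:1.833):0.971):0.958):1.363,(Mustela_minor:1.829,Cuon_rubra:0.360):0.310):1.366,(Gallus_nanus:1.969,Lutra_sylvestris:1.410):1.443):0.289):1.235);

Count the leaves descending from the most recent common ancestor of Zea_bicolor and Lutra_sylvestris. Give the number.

9

The MRCA of Zea_bicolor and Lutra_sylvestris is the node subtending ((((Neofelis_occidentalis,Saimiri_bicolor),(Hordeum_albus,(Zea_bicolor,Bombus_arenarius))),(Mustela_minor,Cuon_rubra)),(Gallus_nanus,Lutra_sylvestris)).
That clade contains 9 terminal taxa: Bombus_arenarius, Cuon_rubra, Gallus_nanus, Hordeum_albus, Lutra_sylvestris, Mustela_minor, Neofelis_occidentalis, Saimiri_bicolor, Zea_bicolor.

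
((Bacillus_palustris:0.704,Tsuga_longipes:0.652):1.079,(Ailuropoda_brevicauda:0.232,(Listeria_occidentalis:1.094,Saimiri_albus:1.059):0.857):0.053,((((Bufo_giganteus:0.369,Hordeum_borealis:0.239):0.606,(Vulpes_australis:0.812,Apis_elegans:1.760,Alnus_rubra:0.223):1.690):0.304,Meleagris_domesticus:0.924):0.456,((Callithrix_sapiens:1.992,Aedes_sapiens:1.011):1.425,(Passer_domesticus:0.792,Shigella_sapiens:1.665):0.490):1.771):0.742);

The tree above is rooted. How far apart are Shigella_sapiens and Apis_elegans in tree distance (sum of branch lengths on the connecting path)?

The path runs Shigella_sapiens → … → MRCA → … → Apis_elegans; the MRCA is the node subtending ((((Bufo_giganteus,Hordeum_borealis),(Vulpes_australis,Apis_elegans,Alnus_rubra)),Meleagris_domesticus),((Callithrix_sapiens,Aedes_sapiens),(Passer_domesticus,Shigella_sapiens))).
Branch lengths along that path: 1.665 + 0.490 + 1.771 + 0.456 + 0.304 + 1.690 + 1.760 = 8.136.

8.136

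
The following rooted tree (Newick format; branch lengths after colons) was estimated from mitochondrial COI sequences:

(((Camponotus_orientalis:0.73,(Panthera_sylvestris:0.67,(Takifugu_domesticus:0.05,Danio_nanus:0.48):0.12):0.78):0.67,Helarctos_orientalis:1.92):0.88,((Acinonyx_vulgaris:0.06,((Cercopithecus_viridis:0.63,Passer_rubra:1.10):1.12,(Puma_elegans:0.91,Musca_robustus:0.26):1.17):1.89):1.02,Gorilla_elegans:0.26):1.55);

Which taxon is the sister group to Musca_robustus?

Musca_robustus attaches to the tree at the node subtending (Puma_elegans,Musca_robustus).
The other lineage descending from that same node — the sister group — is the single tip Puma_elegans.

Puma_elegans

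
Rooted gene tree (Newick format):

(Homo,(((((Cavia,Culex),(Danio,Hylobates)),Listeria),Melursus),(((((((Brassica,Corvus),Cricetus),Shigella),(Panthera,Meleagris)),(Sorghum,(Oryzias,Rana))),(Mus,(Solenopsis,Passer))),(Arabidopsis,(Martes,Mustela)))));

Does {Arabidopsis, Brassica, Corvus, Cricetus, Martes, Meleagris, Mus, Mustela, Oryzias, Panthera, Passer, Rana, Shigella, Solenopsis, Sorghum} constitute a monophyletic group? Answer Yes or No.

Yes

The most recent common ancestor of these taxa subtends (((((((Brassica,Corvus),Cricetus),Shigella),(Panthera,Meleagris)),(Sorghum,(Oryzias,Rana))),(Mus,(Solenopsis,Passer))),(Arabidopsis,(Martes,Mustela))).
That clade has exactly 15 tips — every listed taxon and nothing else — so the group is monophyletic.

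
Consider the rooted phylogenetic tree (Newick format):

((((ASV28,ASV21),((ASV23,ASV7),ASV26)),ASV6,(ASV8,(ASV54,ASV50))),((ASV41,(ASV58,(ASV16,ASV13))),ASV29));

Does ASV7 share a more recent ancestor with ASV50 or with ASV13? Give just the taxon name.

ASV50

The MRCA of ASV7 and ASV50 subtends (((ASV28,ASV21),((ASV23,ASV7),ASV26)),ASV6,(ASV8,(ASV54,ASV50))) (9 taxa).
The MRCA of ASV7 and ASV13 is the root, subtending the entire tree (14 taxa).
The first is nested inside the second, so ASV7 shares a more recent common ancestor with ASV50.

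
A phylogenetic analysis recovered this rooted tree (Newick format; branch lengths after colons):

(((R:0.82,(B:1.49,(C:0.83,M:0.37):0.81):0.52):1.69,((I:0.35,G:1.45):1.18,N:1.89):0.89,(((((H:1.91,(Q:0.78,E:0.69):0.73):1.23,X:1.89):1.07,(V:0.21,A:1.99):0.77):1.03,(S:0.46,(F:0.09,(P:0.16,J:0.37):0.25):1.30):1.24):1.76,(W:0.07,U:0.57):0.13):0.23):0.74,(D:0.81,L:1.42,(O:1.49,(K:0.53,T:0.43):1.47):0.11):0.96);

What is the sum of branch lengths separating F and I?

7.04

The path runs F → … → MRCA → … → I; the MRCA is the node subtending ((R,(B,(C,M))),((I,G),N),(((((H,(Q,E)),X),(V,A)),(S,(F,(P,J)))),(W,U))).
Branch lengths along that path: 0.09 + 1.30 + 1.24 + 1.76 + 0.23 + 0.89 + 1.18 + 0.35 = 7.04.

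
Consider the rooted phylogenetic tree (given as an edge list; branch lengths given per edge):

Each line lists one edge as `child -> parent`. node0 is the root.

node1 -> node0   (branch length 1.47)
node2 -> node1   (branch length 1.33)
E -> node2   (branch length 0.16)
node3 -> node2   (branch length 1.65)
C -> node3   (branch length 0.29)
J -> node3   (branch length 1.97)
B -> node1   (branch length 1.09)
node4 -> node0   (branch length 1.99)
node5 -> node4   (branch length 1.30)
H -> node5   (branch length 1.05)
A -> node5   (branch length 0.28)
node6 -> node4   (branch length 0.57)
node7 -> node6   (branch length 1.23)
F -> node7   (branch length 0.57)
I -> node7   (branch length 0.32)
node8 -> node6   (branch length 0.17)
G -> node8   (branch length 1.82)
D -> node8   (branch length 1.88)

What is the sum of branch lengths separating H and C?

9.08

The path runs H → … → MRCA → … → C; the MRCA is the root of the tree.
Branch lengths along that path: 1.05 + 1.30 + 1.99 + 1.47 + 1.33 + 1.65 + 0.29 = 9.08.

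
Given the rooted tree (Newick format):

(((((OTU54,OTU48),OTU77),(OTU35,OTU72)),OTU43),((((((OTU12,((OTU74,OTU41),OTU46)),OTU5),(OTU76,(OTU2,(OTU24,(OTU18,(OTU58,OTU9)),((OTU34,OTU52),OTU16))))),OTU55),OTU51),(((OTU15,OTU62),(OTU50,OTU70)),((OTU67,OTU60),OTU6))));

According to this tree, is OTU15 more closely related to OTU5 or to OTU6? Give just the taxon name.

The MRCA of OTU15 and OTU6 subtends (((OTU15,OTU62),(OTU50,OTU70)),((OTU67,OTU60),OTU6)) (7 taxa).
The MRCA of OTU15 and OTU5 subtends ((((((OTU12,((OTU74,OTU41),OTU46)),OTU5),(OTU76,(OTU2,(OTU24,(OTU18,(OTU58,OTU9)),((OTU34,OTU52),OTU16))))),OTU55),OTU51),(((OTU15,OTU62),(OTU50,OTU70)),((OTU67,OTU60),OTU6))) (23 taxa).
The first is nested inside the second, so OTU15 shares a more recent common ancestor with OTU6.

OTU6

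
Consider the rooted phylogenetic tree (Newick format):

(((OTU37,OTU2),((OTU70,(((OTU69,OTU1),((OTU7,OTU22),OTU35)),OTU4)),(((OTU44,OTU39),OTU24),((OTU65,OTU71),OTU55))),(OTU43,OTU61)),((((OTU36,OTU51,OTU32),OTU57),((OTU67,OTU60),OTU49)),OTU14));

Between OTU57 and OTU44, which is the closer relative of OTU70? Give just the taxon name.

The MRCA of OTU70 and OTU44 subtends ((OTU70,(((OTU69,OTU1),((OTU7,OTU22),OTU35)),OTU4)),(((OTU44,OTU39),OTU24),((OTU65,OTU71),OTU55))) (13 taxa).
The MRCA of OTU70 and OTU57 is the root, subtending the entire tree (25 taxa).
The first is nested inside the second, so OTU70 shares a more recent common ancestor with OTU44.

OTU44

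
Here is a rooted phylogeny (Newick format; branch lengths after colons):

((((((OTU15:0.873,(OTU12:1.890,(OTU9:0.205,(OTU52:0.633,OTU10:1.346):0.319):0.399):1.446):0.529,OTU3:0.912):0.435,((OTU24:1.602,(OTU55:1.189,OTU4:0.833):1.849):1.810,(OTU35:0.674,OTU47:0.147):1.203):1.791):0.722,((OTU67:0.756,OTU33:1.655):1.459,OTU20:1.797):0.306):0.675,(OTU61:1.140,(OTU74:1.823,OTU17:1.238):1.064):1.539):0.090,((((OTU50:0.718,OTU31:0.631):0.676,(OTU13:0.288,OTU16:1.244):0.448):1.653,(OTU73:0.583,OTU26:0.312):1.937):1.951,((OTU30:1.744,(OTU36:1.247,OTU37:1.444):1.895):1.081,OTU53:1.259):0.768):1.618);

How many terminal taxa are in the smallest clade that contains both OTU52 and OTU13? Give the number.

27

The MRCA of OTU52 and OTU13 is the root, so the clade is the entire tree.
That clade contains 27 terminal taxa: OTU10, OTU12, OTU13, OTU15, OTU16, OTU17, OTU20, OTU24, OTU26, OTU3, OTU30, OTU31, OTU33, OTU35, OTU36, OTU37, OTU4, OTU47, OTU50, OTU52, OTU53, OTU55, OTU61, OTU67, OTU73, OTU74, OTU9.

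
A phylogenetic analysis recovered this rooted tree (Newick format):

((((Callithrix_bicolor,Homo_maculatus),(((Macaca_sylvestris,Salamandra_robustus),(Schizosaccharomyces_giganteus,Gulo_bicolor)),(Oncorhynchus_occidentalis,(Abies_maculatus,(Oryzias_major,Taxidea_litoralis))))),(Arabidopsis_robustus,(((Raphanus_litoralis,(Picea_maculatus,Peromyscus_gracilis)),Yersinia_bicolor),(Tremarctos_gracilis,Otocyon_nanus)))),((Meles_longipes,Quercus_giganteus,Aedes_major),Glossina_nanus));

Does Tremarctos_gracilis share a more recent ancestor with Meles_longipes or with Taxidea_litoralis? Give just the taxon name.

Taxidea_litoralis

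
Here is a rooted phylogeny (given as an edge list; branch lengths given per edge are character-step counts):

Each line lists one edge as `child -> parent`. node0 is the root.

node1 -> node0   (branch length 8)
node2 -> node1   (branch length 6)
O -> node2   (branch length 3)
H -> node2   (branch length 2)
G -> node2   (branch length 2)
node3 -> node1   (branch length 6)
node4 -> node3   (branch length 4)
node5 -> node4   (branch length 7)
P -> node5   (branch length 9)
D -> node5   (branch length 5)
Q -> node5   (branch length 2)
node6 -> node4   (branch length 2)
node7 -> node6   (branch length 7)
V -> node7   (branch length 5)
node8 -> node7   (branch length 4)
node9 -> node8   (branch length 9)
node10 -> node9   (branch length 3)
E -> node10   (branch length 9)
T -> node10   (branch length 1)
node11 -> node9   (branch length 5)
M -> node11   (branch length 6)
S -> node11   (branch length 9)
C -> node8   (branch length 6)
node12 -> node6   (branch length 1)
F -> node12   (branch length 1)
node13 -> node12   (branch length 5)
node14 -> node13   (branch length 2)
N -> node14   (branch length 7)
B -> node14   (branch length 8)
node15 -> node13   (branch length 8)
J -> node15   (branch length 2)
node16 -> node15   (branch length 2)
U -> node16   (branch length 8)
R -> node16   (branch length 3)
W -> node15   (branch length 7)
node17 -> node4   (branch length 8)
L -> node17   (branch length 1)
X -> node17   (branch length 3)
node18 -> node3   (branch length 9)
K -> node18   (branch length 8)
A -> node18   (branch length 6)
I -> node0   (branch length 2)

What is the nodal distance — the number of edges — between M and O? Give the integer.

10

The MRCA of M and O is the node subtending ((O,H,G),(((P,D,Q),((V,(((E,T),(M,S)),C)),(F,((N,B),(J,(U,R),W)))),(L,X)),(K,A))).
From M up to that node: 8 branches. From O up to the same node: 2 branches. Total: 8 + 2 = 10.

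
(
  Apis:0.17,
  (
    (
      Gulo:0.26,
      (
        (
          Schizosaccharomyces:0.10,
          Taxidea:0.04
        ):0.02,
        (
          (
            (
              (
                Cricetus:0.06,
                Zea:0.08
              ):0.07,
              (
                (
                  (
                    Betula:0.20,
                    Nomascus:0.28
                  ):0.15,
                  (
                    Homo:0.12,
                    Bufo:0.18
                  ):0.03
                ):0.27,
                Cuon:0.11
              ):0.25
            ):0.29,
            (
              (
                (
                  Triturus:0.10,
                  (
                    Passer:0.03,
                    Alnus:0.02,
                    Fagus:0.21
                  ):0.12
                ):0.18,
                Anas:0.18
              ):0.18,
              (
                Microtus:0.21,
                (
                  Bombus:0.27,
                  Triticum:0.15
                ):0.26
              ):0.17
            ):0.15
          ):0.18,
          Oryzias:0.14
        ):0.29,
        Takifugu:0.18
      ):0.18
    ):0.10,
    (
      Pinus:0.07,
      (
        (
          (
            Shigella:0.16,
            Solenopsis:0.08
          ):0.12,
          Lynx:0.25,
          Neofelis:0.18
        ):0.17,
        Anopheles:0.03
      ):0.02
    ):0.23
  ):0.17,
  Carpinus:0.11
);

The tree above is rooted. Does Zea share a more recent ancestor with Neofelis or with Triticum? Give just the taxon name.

Triticum

The MRCA of Zea and Triticum subtends (((Cricetus,Zea),(((Betula,Nomascus),(Homo,Bufo)),Cuon)),(((Triturus,(Passer,Alnus,Fagus)),Anas),(Microtus,(Bombus,Triticum)))) (15 taxa).
The MRCA of Zea and Neofelis subtends ((Gulo,((Schizosaccharomyces,Taxidea),((((Cricetus,Zea),(((Betula,Nomascus),(Homo,Bufo)),Cuon)),(((Triturus,(Passer,Alnus,Fagus)),Anas),(Microtus,(Bombus,Triticum)))),Oryzias),Takifugu)),(Pinus,(((Shigella,Solenopsis),Lynx,Neofelis),Anopheles))) (26 taxa).
The first is nested inside the second, so Zea shares a more recent common ancestor with Triticum.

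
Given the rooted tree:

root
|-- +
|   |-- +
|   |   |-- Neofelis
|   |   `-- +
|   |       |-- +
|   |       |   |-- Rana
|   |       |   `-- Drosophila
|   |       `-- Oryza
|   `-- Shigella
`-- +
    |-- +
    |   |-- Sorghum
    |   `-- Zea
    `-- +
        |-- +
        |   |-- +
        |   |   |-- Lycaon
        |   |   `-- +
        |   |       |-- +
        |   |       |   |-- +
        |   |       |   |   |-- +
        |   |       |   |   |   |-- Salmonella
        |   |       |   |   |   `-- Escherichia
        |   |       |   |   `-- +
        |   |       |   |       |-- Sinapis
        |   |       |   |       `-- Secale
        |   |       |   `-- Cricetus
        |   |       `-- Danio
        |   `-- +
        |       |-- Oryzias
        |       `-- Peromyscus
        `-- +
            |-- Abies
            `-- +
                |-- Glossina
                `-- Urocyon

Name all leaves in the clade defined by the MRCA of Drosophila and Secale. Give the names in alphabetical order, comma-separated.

Abies, Cricetus, Danio, Drosophila, Escherichia, Glossina, Lycaon, Neofelis, Oryza, Oryzias, Peromyscus, Rana, Salmonella, Secale, Shigella, Sinapis, Sorghum, Urocyon, Zea

Tracing Drosophila: it sits inside (Rana,Drosophila).
Tracing Secale: it sits inside (Sinapis,Secale).
The smallest clade enclosing both is the whole tree (their MRCA is the root), so the answer is all 19 tips in alphabetical order.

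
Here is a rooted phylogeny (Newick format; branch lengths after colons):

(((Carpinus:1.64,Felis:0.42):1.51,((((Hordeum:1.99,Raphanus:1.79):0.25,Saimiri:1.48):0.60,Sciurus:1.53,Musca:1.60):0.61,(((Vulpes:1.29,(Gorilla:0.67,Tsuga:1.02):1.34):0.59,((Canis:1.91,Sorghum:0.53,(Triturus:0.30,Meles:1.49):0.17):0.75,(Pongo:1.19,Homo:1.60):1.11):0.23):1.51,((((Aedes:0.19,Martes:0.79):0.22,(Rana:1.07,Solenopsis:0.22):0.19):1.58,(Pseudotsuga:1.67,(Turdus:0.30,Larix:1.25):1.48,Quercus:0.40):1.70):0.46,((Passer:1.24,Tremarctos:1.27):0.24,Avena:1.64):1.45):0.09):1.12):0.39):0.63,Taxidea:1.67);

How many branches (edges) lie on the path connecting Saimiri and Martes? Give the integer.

9

The MRCA of Saimiri and Martes is the node subtending ((((Hordeum,Raphanus),Saimiri),Sciurus,Musca),(((Vulpes,(Gorilla,Tsuga)),((Canis,Sorghum,(Triturus,Meles)),(Pongo,Homo))),((((Aedes,Martes),(Rana,Solenopsis)),(Pseudotsuga,(Turdus,Larix),Quercus)),((Passer,Tremarctos),Avena)))).
From Saimiri up to that node: 3 branches. From Martes up to the same node: 6 branches. Total: 3 + 6 = 9.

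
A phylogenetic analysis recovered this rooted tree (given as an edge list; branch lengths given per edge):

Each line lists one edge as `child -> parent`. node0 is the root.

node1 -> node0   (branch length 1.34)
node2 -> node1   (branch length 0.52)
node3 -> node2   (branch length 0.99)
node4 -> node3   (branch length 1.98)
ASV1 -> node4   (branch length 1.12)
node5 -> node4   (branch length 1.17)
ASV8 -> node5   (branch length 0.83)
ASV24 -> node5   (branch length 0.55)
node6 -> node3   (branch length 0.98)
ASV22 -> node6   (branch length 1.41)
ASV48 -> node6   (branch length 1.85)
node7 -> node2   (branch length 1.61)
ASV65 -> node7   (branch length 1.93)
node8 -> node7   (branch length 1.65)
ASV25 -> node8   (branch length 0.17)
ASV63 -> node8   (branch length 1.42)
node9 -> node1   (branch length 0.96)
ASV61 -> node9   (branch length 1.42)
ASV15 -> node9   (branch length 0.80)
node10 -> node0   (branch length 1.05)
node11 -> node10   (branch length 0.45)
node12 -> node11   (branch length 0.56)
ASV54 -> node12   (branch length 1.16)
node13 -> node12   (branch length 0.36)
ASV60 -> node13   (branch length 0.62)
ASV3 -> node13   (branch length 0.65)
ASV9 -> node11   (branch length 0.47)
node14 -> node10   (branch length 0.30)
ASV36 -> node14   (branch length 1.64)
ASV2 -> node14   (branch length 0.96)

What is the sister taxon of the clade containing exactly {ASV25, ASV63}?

The clade containing exactly {ASV25, ASV63} attaches to the tree at the node subtending (ASV65,(ASV25,ASV63)).
The other lineage descending from that same node — the sister group — is the single tip ASV65.

ASV65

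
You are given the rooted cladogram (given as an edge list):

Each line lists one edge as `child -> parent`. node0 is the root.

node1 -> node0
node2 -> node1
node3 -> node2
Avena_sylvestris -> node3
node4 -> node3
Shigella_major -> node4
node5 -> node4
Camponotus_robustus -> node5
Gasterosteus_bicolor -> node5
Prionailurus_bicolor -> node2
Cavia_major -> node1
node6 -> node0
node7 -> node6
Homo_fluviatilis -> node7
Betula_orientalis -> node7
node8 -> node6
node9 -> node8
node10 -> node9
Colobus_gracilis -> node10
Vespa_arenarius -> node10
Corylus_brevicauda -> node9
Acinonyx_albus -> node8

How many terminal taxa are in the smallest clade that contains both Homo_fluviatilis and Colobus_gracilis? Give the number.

The MRCA of Homo_fluviatilis and Colobus_gracilis is the node subtending ((Homo_fluviatilis,Betula_orientalis),(((Colobus_gracilis,Vespa_arenarius),Corylus_brevicauda),Acinonyx_albus)).
That clade contains 6 terminal taxa: Acinonyx_albus, Betula_orientalis, Colobus_gracilis, Corylus_brevicauda, Homo_fluviatilis, Vespa_arenarius.

6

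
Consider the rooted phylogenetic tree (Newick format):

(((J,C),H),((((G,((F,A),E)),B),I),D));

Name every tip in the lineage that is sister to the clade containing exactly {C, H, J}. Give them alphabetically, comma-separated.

A, B, D, E, F, G, I

The clade containing exactly {C, H, J} attaches directly to the root of the tree.
The other lineage descending from that same node — the sister group — is ((((G,((F,A),E)),B),I),D); its 7 tips in alphabetical order are the answer.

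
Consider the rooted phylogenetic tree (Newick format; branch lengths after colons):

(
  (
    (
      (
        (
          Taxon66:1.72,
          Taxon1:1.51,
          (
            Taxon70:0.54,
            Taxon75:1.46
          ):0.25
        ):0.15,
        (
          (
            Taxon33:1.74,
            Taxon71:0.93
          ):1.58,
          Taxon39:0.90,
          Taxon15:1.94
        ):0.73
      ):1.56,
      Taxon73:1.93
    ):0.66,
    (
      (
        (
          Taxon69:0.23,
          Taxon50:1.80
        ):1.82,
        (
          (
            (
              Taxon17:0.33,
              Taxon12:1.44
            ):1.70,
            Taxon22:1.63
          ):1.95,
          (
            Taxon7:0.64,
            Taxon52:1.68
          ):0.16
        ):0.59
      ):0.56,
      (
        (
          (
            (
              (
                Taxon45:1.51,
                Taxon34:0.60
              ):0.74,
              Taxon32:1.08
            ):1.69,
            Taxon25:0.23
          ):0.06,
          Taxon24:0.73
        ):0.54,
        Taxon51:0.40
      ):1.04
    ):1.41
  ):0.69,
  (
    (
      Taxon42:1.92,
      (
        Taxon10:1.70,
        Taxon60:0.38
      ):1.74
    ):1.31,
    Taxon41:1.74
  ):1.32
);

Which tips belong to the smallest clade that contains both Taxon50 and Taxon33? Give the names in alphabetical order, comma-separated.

Tracing Taxon50: it sits inside (Taxon69,Taxon50).
Tracing Taxon33: it sits inside (Taxon33,Taxon71).
The smallest clade enclosing both is ((((Taxon66,Taxon1,(Taxon70,Taxon75)),((Taxon33,Taxon71),Taxon39,Taxon15)),Taxon73),(((Taxon69,Taxon50),(((Taxon17,Taxon12),Taxon22),(Taxon7,Taxon52))),(((((Taxon45,Taxon34),Taxon32),Taxon25),Taxon24),Taxon51))); the answer is its 22 terminal taxa in alphabetical order.

Taxon1, Taxon12, Taxon15, Taxon17, Taxon22, Taxon24, Taxon25, Taxon32, Taxon33, Taxon34, Taxon39, Taxon45, Taxon50, Taxon51, Taxon52, Taxon66, Taxon69, Taxon7, Taxon70, Taxon71, Taxon73, Taxon75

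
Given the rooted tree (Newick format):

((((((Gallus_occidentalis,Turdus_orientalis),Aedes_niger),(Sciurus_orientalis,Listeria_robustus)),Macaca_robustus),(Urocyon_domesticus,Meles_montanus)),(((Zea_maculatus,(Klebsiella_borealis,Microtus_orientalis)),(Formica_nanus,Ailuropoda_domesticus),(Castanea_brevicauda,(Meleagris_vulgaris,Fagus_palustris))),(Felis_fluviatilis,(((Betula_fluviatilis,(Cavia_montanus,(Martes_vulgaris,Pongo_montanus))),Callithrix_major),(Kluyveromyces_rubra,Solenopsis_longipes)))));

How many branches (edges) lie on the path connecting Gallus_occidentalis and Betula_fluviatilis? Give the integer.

12

The MRCA of Gallus_occidentalis and Betula_fluviatilis is the root of the tree.
From Gallus_occidentalis up to that node: 6 branches. From Betula_fluviatilis up to the same node: 6 branches. Total: 6 + 6 = 12.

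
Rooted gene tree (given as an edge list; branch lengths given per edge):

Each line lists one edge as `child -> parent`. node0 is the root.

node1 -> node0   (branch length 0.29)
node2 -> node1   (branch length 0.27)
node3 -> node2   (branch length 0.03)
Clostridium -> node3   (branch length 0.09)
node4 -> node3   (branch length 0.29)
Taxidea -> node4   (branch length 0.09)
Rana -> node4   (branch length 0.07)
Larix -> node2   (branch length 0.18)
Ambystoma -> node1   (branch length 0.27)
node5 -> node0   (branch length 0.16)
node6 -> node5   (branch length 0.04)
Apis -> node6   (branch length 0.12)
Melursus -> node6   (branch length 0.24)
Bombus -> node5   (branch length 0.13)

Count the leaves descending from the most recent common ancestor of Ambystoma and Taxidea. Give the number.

The MRCA of Ambystoma and Taxidea is the node subtending (((Clostridium,(Taxidea,Rana)),Larix),Ambystoma).
That clade contains 5 terminal taxa: Ambystoma, Clostridium, Larix, Rana, Taxidea.

5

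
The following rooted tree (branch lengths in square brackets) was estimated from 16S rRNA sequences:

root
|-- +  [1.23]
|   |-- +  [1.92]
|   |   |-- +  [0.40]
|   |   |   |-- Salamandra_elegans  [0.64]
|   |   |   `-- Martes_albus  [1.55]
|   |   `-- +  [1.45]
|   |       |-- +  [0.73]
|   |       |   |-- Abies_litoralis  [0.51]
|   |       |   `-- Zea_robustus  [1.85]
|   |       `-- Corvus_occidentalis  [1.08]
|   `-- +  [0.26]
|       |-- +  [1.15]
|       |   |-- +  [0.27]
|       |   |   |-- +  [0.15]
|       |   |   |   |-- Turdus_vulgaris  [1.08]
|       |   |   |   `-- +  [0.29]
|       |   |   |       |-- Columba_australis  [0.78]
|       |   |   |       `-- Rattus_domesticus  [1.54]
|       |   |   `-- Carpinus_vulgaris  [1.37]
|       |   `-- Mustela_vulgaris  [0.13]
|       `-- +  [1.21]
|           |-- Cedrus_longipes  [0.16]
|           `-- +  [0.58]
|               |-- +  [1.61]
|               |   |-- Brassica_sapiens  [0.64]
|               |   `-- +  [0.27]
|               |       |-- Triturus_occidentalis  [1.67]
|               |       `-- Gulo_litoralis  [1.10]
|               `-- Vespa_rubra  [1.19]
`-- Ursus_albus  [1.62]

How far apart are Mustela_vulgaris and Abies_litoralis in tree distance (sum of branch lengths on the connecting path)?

6.15

The path runs Mustela_vulgaris → … → MRCA → … → Abies_litoralis; the MRCA is the node subtending (((Salamandra_elegans,Martes_albus),((Abies_litoralis,Zea_robustus),Corvus_occidentalis)),((((Turdus_vulgaris,(Columba_australis,Rattus_domesticus)),Carpinus_vulgaris),Mustela_vulgaris),(Cedrus_longipes,((Brassica_sapiens,(Triturus_occidentalis,Gulo_litoralis)),Vespa_rubra)))).
Branch lengths along that path: 0.13 + 1.15 + 0.26 + 1.92 + 1.45 + 0.73 + 0.51 = 6.15.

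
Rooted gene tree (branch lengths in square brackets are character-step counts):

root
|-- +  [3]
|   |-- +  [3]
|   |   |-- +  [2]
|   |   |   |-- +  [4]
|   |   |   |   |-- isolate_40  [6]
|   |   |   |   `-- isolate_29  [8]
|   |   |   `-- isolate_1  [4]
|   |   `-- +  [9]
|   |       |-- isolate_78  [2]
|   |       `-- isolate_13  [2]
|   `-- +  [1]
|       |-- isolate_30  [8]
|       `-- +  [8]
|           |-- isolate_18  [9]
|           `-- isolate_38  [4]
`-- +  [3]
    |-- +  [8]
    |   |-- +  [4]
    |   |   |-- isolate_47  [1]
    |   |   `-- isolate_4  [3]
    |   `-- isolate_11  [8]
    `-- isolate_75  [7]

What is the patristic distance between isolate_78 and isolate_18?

32

The path runs isolate_78 → … → MRCA → … → isolate_18; the MRCA is the node subtending ((((isolate_40,isolate_29),isolate_1),(isolate_78,isolate_13)),(isolate_30,(isolate_18,isolate_38))).
Branch lengths along that path: 2 + 9 + 3 + 1 + 8 + 9 = 32.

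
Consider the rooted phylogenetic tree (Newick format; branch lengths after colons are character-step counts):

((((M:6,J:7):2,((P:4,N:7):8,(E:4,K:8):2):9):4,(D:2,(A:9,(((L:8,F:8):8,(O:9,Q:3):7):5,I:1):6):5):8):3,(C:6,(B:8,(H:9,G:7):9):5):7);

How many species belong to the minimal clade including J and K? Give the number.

The MRCA of J and K is the node subtending ((M,J),((P,N),(E,K))).
That clade contains 6 terminal taxa: E, J, K, M, N, P.

6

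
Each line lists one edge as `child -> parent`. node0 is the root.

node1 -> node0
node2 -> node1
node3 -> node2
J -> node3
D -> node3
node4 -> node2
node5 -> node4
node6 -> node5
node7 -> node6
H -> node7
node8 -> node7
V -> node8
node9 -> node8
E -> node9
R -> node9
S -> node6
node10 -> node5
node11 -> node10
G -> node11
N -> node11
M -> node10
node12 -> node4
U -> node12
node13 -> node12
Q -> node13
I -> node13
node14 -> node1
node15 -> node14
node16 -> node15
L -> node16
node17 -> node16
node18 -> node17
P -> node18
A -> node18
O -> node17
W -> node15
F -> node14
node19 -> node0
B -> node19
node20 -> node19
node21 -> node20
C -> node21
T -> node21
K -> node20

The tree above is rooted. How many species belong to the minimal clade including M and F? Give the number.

The MRCA of M and F is the node subtending (((J,D),((((H,(V,(E,R))),S),((G,N),M)),(U,(Q,I)))),(((L,((P,A),O)),W),F)).
That clade contains 19 terminal taxa: A, D, E, F, G, H, I, J, L, M, N, O, P, Q, R, S, U, V, W.

19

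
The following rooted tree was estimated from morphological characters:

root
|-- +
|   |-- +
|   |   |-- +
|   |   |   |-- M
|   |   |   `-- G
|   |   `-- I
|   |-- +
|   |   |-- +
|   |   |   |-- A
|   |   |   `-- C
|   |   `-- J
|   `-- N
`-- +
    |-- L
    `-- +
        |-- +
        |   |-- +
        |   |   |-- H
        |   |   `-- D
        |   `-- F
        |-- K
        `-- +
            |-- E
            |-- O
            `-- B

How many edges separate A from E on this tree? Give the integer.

8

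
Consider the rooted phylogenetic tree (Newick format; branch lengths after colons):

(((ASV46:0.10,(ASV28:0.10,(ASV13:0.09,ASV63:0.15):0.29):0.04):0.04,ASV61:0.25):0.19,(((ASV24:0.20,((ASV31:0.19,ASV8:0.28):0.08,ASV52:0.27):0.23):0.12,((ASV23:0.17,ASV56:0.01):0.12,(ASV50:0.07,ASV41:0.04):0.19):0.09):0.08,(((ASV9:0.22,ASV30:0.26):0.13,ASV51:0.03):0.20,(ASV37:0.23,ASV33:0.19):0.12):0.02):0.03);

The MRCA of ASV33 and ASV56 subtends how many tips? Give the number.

13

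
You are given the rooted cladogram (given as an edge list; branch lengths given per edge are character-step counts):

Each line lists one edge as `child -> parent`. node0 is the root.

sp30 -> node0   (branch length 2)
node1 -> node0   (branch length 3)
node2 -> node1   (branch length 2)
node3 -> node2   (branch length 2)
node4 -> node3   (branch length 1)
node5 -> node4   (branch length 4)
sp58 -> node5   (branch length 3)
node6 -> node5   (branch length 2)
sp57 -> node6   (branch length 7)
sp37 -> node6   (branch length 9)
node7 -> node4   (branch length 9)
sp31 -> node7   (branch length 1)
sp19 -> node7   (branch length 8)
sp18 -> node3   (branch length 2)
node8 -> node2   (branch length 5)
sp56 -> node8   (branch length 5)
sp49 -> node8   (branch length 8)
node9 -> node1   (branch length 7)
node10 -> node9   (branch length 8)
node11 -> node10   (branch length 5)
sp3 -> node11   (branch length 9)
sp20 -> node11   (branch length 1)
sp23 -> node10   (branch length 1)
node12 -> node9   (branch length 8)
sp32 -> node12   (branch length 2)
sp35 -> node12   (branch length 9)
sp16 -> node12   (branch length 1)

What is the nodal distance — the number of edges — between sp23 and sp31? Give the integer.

8

The MRCA of sp23 and sp31 is the node subtending (((((sp58,(sp57,sp37)),(sp31,sp19)),sp18),(sp56,sp49)),(((sp3,sp20),sp23),(sp32,sp35,sp16))).
From sp23 up to that node: 3 branches. From sp31 up to the same node: 5 branches. Total: 3 + 5 = 8.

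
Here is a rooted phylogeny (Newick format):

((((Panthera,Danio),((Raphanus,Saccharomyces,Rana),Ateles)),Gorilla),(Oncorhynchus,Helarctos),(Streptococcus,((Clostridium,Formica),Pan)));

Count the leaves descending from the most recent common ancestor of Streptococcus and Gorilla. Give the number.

13

The MRCA of Streptococcus and Gorilla is the root, so the clade is the entire tree.
That clade contains 13 terminal taxa: Ateles, Clostridium, Danio, Formica, Gorilla, Helarctos, Oncorhynchus, Pan, Panthera, Rana, Raphanus, Saccharomyces, Streptococcus.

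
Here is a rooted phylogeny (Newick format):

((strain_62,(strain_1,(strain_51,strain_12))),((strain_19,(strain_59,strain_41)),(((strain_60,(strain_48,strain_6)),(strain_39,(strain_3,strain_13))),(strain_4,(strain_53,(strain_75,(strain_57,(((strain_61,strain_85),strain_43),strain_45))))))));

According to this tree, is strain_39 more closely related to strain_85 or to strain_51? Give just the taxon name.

strain_85

The MRCA of strain_39 and strain_85 subtends (((strain_60,(strain_48,strain_6)),(strain_39,(strain_3,strain_13))),(strain_4,(strain_53,(strain_75,(strain_57,(((strain_61,strain_85),strain_43),strain_45)))))) (14 taxa).
The MRCA of strain_39 and strain_51 is the root, subtending the entire tree (21 taxa).
The first is nested inside the second, so strain_39 shares a more recent common ancestor with strain_85.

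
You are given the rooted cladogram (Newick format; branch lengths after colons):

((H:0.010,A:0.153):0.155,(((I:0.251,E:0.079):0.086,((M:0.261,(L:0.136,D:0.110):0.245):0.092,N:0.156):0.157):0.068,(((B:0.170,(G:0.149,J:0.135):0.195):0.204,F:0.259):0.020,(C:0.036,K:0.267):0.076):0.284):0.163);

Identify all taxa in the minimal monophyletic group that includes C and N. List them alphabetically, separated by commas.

B, C, D, E, F, G, I, J, K, L, M, N

Tracing C: it sits inside (C,K).
Tracing N: it sits inside ((M,(L,D)),N).
The smallest clade enclosing both is (((I,E),((M,(L,D)),N)),(((B,(G,J)),F),(C,K))); the answer is its 12 terminal taxa in alphabetical order.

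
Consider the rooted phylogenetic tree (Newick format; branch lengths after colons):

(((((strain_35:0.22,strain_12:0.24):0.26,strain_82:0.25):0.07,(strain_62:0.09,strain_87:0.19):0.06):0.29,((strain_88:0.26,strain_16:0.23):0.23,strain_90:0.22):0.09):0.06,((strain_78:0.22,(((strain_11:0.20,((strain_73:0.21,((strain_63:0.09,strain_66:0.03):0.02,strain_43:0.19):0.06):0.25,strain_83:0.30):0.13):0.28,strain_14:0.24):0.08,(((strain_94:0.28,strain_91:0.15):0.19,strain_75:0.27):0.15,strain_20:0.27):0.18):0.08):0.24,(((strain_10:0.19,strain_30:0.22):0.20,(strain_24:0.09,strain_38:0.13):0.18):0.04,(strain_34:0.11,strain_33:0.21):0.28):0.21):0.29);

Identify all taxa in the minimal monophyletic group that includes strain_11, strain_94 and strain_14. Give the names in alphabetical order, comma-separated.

Tracing strain_11: it sits inside (strain_11,((strain_73,((strain_63,strain_66),strain_43)),strain_83)).
Tracing strain_94: it sits inside (strain_94,strain_91).
Tracing strain_14: it sits inside ((strain_11,((strain_73,((strain_63,strain_66),strain_43)),strain_83)),strain_14).
The smallest clade enclosing all 3 is (((strain_11,((strain_73,((strain_63,strain_66),strain_43)),strain_83)),strain_14),(((strain_94,strain_91),strain_75),strain_20)); the answer is its 11 terminal taxa in alphabetical order.

strain_11, strain_14, strain_20, strain_43, strain_63, strain_66, strain_73, strain_75, strain_83, strain_91, strain_94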